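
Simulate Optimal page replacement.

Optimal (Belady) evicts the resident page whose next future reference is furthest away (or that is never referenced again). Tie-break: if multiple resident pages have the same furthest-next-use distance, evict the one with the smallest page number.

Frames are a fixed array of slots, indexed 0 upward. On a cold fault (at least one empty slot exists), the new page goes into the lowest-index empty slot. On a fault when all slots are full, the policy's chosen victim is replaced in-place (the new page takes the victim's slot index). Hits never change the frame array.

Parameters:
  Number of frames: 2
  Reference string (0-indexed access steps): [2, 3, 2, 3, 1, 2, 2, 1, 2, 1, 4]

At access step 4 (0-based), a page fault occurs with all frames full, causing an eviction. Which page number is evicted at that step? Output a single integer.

Step 0: ref 2 -> FAULT, frames=[2,-]
Step 1: ref 3 -> FAULT, frames=[2,3]
Step 2: ref 2 -> HIT, frames=[2,3]
Step 3: ref 3 -> HIT, frames=[2,3]
Step 4: ref 1 -> FAULT, evict 3, frames=[2,1]
At step 4: evicted page 3

Answer: 3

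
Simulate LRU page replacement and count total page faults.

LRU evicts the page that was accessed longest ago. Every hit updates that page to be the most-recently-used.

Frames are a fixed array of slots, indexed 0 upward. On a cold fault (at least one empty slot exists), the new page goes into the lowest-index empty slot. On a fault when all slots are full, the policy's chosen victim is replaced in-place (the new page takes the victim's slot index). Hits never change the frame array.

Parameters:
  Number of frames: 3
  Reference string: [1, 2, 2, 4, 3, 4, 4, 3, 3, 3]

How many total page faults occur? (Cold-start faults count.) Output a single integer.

Answer: 4

Derivation:
Step 0: ref 1 → FAULT, frames=[1,-,-]
Step 1: ref 2 → FAULT, frames=[1,2,-]
Step 2: ref 2 → HIT, frames=[1,2,-]
Step 3: ref 4 → FAULT, frames=[1,2,4]
Step 4: ref 3 → FAULT (evict 1), frames=[3,2,4]
Step 5: ref 4 → HIT, frames=[3,2,4]
Step 6: ref 4 → HIT, frames=[3,2,4]
Step 7: ref 3 → HIT, frames=[3,2,4]
Step 8: ref 3 → HIT, frames=[3,2,4]
Step 9: ref 3 → HIT, frames=[3,2,4]
Total faults: 4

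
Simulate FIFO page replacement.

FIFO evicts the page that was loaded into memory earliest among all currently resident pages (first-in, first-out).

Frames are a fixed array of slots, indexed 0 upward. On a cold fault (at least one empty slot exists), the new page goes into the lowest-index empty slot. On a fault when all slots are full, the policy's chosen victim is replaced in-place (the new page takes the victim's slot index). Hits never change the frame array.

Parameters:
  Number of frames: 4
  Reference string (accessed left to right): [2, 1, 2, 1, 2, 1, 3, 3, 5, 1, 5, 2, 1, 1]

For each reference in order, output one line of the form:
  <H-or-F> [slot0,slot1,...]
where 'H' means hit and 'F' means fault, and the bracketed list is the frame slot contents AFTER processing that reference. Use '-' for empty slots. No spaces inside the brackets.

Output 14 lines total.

F [2,-,-,-]
F [2,1,-,-]
H [2,1,-,-]
H [2,1,-,-]
H [2,1,-,-]
H [2,1,-,-]
F [2,1,3,-]
H [2,1,3,-]
F [2,1,3,5]
H [2,1,3,5]
H [2,1,3,5]
H [2,1,3,5]
H [2,1,3,5]
H [2,1,3,5]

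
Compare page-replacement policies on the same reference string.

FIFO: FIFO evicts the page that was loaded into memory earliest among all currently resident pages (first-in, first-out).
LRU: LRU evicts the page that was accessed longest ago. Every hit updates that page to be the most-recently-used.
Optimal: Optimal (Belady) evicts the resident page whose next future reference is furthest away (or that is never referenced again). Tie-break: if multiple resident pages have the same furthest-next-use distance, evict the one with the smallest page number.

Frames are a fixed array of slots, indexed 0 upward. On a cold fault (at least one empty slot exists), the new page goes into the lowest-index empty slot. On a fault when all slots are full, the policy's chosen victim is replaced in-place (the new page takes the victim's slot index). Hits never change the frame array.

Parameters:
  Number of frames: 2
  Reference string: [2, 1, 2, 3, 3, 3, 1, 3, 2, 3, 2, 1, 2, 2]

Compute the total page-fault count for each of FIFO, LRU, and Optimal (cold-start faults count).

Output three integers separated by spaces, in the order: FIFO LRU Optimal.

--- FIFO ---
  step 0: ref 2 -> FAULT, frames=[2,-] (faults so far: 1)
  step 1: ref 1 -> FAULT, frames=[2,1] (faults so far: 2)
  step 2: ref 2 -> HIT, frames=[2,1] (faults so far: 2)
  step 3: ref 3 -> FAULT, evict 2, frames=[3,1] (faults so far: 3)
  step 4: ref 3 -> HIT, frames=[3,1] (faults so far: 3)
  step 5: ref 3 -> HIT, frames=[3,1] (faults so far: 3)
  step 6: ref 1 -> HIT, frames=[3,1] (faults so far: 3)
  step 7: ref 3 -> HIT, frames=[3,1] (faults so far: 3)
  step 8: ref 2 -> FAULT, evict 1, frames=[3,2] (faults so far: 4)
  step 9: ref 3 -> HIT, frames=[3,2] (faults so far: 4)
  step 10: ref 2 -> HIT, frames=[3,2] (faults so far: 4)
  step 11: ref 1 -> FAULT, evict 3, frames=[1,2] (faults so far: 5)
  step 12: ref 2 -> HIT, frames=[1,2] (faults so far: 5)
  step 13: ref 2 -> HIT, frames=[1,2] (faults so far: 5)
  FIFO total faults: 5
--- LRU ---
  step 0: ref 2 -> FAULT, frames=[2,-] (faults so far: 1)
  step 1: ref 1 -> FAULT, frames=[2,1] (faults so far: 2)
  step 2: ref 2 -> HIT, frames=[2,1] (faults so far: 2)
  step 3: ref 3 -> FAULT, evict 1, frames=[2,3] (faults so far: 3)
  step 4: ref 3 -> HIT, frames=[2,3] (faults so far: 3)
  step 5: ref 3 -> HIT, frames=[2,3] (faults so far: 3)
  step 6: ref 1 -> FAULT, evict 2, frames=[1,3] (faults so far: 4)
  step 7: ref 3 -> HIT, frames=[1,3] (faults so far: 4)
  step 8: ref 2 -> FAULT, evict 1, frames=[2,3] (faults so far: 5)
  step 9: ref 3 -> HIT, frames=[2,3] (faults so far: 5)
  step 10: ref 2 -> HIT, frames=[2,3] (faults so far: 5)
  step 11: ref 1 -> FAULT, evict 3, frames=[2,1] (faults so far: 6)
  step 12: ref 2 -> HIT, frames=[2,1] (faults so far: 6)
  step 13: ref 2 -> HIT, frames=[2,1] (faults so far: 6)
  LRU total faults: 6
--- Optimal ---
  step 0: ref 2 -> FAULT, frames=[2,-] (faults so far: 1)
  step 1: ref 1 -> FAULT, frames=[2,1] (faults so far: 2)
  step 2: ref 2 -> HIT, frames=[2,1] (faults so far: 2)
  step 3: ref 3 -> FAULT, evict 2, frames=[3,1] (faults so far: 3)
  step 4: ref 3 -> HIT, frames=[3,1] (faults so far: 3)
  step 5: ref 3 -> HIT, frames=[3,1] (faults so far: 3)
  step 6: ref 1 -> HIT, frames=[3,1] (faults so far: 3)
  step 7: ref 3 -> HIT, frames=[3,1] (faults so far: 3)
  step 8: ref 2 -> FAULT, evict 1, frames=[3,2] (faults so far: 4)
  step 9: ref 3 -> HIT, frames=[3,2] (faults so far: 4)
  step 10: ref 2 -> HIT, frames=[3,2] (faults so far: 4)
  step 11: ref 1 -> FAULT, evict 3, frames=[1,2] (faults so far: 5)
  step 12: ref 2 -> HIT, frames=[1,2] (faults so far: 5)
  step 13: ref 2 -> HIT, frames=[1,2] (faults so far: 5)
  Optimal total faults: 5

Answer: 5 6 5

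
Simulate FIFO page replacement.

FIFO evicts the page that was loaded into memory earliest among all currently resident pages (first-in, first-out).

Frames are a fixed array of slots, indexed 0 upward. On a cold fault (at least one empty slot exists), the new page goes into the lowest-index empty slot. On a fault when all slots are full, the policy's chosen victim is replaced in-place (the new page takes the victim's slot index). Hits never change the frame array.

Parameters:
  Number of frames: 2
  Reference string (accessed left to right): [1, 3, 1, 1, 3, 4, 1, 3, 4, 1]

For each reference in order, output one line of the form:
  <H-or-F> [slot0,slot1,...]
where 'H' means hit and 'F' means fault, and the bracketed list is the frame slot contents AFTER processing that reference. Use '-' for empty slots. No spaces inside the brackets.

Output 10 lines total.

F [1,-]
F [1,3]
H [1,3]
H [1,3]
H [1,3]
F [4,3]
F [4,1]
F [3,1]
F [3,4]
F [1,4]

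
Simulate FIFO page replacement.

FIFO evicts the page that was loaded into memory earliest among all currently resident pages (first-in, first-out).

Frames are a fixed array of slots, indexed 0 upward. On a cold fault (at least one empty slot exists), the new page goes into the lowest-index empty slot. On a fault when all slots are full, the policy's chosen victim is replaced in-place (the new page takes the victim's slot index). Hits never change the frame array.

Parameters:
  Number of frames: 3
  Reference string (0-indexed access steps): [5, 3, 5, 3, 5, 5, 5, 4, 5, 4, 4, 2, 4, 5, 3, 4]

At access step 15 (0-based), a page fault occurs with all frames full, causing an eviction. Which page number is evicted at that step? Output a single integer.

Answer: 2

Derivation:
Step 0: ref 5 -> FAULT, frames=[5,-,-]
Step 1: ref 3 -> FAULT, frames=[5,3,-]
Step 2: ref 5 -> HIT, frames=[5,3,-]
Step 3: ref 3 -> HIT, frames=[5,3,-]
Step 4: ref 5 -> HIT, frames=[5,3,-]
Step 5: ref 5 -> HIT, frames=[5,3,-]
Step 6: ref 5 -> HIT, frames=[5,3,-]
Step 7: ref 4 -> FAULT, frames=[5,3,4]
Step 8: ref 5 -> HIT, frames=[5,3,4]
Step 9: ref 4 -> HIT, frames=[5,3,4]
Step 10: ref 4 -> HIT, frames=[5,3,4]
Step 11: ref 2 -> FAULT, evict 5, frames=[2,3,4]
Step 12: ref 4 -> HIT, frames=[2,3,4]
Step 13: ref 5 -> FAULT, evict 3, frames=[2,5,4]
Step 14: ref 3 -> FAULT, evict 4, frames=[2,5,3]
Step 15: ref 4 -> FAULT, evict 2, frames=[4,5,3]
At step 15: evicted page 2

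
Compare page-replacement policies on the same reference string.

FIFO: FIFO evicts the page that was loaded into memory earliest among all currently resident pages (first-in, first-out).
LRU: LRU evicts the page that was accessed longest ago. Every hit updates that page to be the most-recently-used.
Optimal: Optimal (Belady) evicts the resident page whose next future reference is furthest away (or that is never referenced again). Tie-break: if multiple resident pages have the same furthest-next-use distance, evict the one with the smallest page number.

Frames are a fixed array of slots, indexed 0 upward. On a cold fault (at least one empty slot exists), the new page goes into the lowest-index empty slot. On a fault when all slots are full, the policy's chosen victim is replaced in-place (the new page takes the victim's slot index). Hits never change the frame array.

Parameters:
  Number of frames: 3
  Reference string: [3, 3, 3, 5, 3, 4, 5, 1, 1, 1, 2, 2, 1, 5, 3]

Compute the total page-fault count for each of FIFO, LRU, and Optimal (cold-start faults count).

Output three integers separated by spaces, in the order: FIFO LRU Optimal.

Answer: 7 6 6

Derivation:
--- FIFO ---
  step 0: ref 3 -> FAULT, frames=[3,-,-] (faults so far: 1)
  step 1: ref 3 -> HIT, frames=[3,-,-] (faults so far: 1)
  step 2: ref 3 -> HIT, frames=[3,-,-] (faults so far: 1)
  step 3: ref 5 -> FAULT, frames=[3,5,-] (faults so far: 2)
  step 4: ref 3 -> HIT, frames=[3,5,-] (faults so far: 2)
  step 5: ref 4 -> FAULT, frames=[3,5,4] (faults so far: 3)
  step 6: ref 5 -> HIT, frames=[3,5,4] (faults so far: 3)
  step 7: ref 1 -> FAULT, evict 3, frames=[1,5,4] (faults so far: 4)
  step 8: ref 1 -> HIT, frames=[1,5,4] (faults so far: 4)
  step 9: ref 1 -> HIT, frames=[1,5,4] (faults so far: 4)
  step 10: ref 2 -> FAULT, evict 5, frames=[1,2,4] (faults so far: 5)
  step 11: ref 2 -> HIT, frames=[1,2,4] (faults so far: 5)
  step 12: ref 1 -> HIT, frames=[1,2,4] (faults so far: 5)
  step 13: ref 5 -> FAULT, evict 4, frames=[1,2,5] (faults so far: 6)
  step 14: ref 3 -> FAULT, evict 1, frames=[3,2,5] (faults so far: 7)
  FIFO total faults: 7
--- LRU ---
  step 0: ref 3 -> FAULT, frames=[3,-,-] (faults so far: 1)
  step 1: ref 3 -> HIT, frames=[3,-,-] (faults so far: 1)
  step 2: ref 3 -> HIT, frames=[3,-,-] (faults so far: 1)
  step 3: ref 5 -> FAULT, frames=[3,5,-] (faults so far: 2)
  step 4: ref 3 -> HIT, frames=[3,5,-] (faults so far: 2)
  step 5: ref 4 -> FAULT, frames=[3,5,4] (faults so far: 3)
  step 6: ref 5 -> HIT, frames=[3,5,4] (faults so far: 3)
  step 7: ref 1 -> FAULT, evict 3, frames=[1,5,4] (faults so far: 4)
  step 8: ref 1 -> HIT, frames=[1,5,4] (faults so far: 4)
  step 9: ref 1 -> HIT, frames=[1,5,4] (faults so far: 4)
  step 10: ref 2 -> FAULT, evict 4, frames=[1,5,2] (faults so far: 5)
  step 11: ref 2 -> HIT, frames=[1,5,2] (faults so far: 5)
  step 12: ref 1 -> HIT, frames=[1,5,2] (faults so far: 5)
  step 13: ref 5 -> HIT, frames=[1,5,2] (faults so far: 5)
  step 14: ref 3 -> FAULT, evict 2, frames=[1,5,3] (faults so far: 6)
  LRU total faults: 6
--- Optimal ---
  step 0: ref 3 -> FAULT, frames=[3,-,-] (faults so far: 1)
  step 1: ref 3 -> HIT, frames=[3,-,-] (faults so far: 1)
  step 2: ref 3 -> HIT, frames=[3,-,-] (faults so far: 1)
  step 3: ref 5 -> FAULT, frames=[3,5,-] (faults so far: 2)
  step 4: ref 3 -> HIT, frames=[3,5,-] (faults so far: 2)
  step 5: ref 4 -> FAULT, frames=[3,5,4] (faults so far: 3)
  step 6: ref 5 -> HIT, frames=[3,5,4] (faults so far: 3)
  step 7: ref 1 -> FAULT, evict 4, frames=[3,5,1] (faults so far: 4)
  step 8: ref 1 -> HIT, frames=[3,5,1] (faults so far: 4)
  step 9: ref 1 -> HIT, frames=[3,5,1] (faults so far: 4)
  step 10: ref 2 -> FAULT, evict 3, frames=[2,5,1] (faults so far: 5)
  step 11: ref 2 -> HIT, frames=[2,5,1] (faults so far: 5)
  step 12: ref 1 -> HIT, frames=[2,5,1] (faults so far: 5)
  step 13: ref 5 -> HIT, frames=[2,5,1] (faults so far: 5)
  step 14: ref 3 -> FAULT, evict 1, frames=[2,5,3] (faults so far: 6)
  Optimal total faults: 6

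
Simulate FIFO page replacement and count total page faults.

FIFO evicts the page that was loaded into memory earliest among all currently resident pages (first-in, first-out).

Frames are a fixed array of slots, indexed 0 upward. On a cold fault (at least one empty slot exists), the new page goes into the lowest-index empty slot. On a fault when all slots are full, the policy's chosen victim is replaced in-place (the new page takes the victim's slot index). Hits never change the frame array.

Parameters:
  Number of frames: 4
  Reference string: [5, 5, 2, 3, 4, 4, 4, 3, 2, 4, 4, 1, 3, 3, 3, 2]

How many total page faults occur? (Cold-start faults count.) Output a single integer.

Step 0: ref 5 → FAULT, frames=[5,-,-,-]
Step 1: ref 5 → HIT, frames=[5,-,-,-]
Step 2: ref 2 → FAULT, frames=[5,2,-,-]
Step 3: ref 3 → FAULT, frames=[5,2,3,-]
Step 4: ref 4 → FAULT, frames=[5,2,3,4]
Step 5: ref 4 → HIT, frames=[5,2,3,4]
Step 6: ref 4 → HIT, frames=[5,2,3,4]
Step 7: ref 3 → HIT, frames=[5,2,3,4]
Step 8: ref 2 → HIT, frames=[5,2,3,4]
Step 9: ref 4 → HIT, frames=[5,2,3,4]
Step 10: ref 4 → HIT, frames=[5,2,3,4]
Step 11: ref 1 → FAULT (evict 5), frames=[1,2,3,4]
Step 12: ref 3 → HIT, frames=[1,2,3,4]
Step 13: ref 3 → HIT, frames=[1,2,3,4]
Step 14: ref 3 → HIT, frames=[1,2,3,4]
Step 15: ref 2 → HIT, frames=[1,2,3,4]
Total faults: 5

Answer: 5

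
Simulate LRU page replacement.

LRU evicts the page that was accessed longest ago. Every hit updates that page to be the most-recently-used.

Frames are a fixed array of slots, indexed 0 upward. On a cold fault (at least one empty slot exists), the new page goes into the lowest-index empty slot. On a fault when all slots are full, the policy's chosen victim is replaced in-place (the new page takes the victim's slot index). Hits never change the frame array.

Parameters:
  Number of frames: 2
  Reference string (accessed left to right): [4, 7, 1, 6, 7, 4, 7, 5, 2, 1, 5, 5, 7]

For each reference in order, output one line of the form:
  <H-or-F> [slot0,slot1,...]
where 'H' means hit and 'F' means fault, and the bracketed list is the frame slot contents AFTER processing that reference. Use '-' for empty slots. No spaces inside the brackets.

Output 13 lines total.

F [4,-]
F [4,7]
F [1,7]
F [1,6]
F [7,6]
F [7,4]
H [7,4]
F [7,5]
F [2,5]
F [2,1]
F [5,1]
H [5,1]
F [5,7]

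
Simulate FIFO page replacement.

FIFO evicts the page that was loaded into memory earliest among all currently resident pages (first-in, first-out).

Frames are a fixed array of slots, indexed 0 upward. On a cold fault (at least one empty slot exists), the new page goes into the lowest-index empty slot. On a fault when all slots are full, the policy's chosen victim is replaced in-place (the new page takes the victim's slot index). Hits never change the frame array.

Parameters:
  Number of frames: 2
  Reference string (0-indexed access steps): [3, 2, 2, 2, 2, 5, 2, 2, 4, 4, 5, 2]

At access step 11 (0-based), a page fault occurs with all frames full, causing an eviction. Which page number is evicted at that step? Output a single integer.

Step 0: ref 3 -> FAULT, frames=[3,-]
Step 1: ref 2 -> FAULT, frames=[3,2]
Step 2: ref 2 -> HIT, frames=[3,2]
Step 3: ref 2 -> HIT, frames=[3,2]
Step 4: ref 2 -> HIT, frames=[3,2]
Step 5: ref 5 -> FAULT, evict 3, frames=[5,2]
Step 6: ref 2 -> HIT, frames=[5,2]
Step 7: ref 2 -> HIT, frames=[5,2]
Step 8: ref 4 -> FAULT, evict 2, frames=[5,4]
Step 9: ref 4 -> HIT, frames=[5,4]
Step 10: ref 5 -> HIT, frames=[5,4]
Step 11: ref 2 -> FAULT, evict 5, frames=[2,4]
At step 11: evicted page 5

Answer: 5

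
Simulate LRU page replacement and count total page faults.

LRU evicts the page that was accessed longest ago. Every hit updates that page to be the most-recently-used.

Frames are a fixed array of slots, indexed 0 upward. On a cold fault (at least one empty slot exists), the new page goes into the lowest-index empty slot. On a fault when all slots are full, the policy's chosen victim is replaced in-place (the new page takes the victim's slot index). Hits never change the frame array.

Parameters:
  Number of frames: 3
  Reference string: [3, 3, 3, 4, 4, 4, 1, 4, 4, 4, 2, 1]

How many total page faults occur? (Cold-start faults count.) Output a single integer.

Step 0: ref 3 → FAULT, frames=[3,-,-]
Step 1: ref 3 → HIT, frames=[3,-,-]
Step 2: ref 3 → HIT, frames=[3,-,-]
Step 3: ref 4 → FAULT, frames=[3,4,-]
Step 4: ref 4 → HIT, frames=[3,4,-]
Step 5: ref 4 → HIT, frames=[3,4,-]
Step 6: ref 1 → FAULT, frames=[3,4,1]
Step 7: ref 4 → HIT, frames=[3,4,1]
Step 8: ref 4 → HIT, frames=[3,4,1]
Step 9: ref 4 → HIT, frames=[3,4,1]
Step 10: ref 2 → FAULT (evict 3), frames=[2,4,1]
Step 11: ref 1 → HIT, frames=[2,4,1]
Total faults: 4

Answer: 4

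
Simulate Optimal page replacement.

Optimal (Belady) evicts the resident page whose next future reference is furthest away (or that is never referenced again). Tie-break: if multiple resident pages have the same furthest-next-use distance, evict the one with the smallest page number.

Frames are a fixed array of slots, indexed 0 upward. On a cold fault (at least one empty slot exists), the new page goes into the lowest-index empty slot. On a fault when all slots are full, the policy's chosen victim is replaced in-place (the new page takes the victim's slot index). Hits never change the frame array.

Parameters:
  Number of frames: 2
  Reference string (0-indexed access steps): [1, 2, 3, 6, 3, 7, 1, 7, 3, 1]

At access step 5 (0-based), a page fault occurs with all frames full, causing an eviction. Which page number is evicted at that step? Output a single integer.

Answer: 6

Derivation:
Step 0: ref 1 -> FAULT, frames=[1,-]
Step 1: ref 2 -> FAULT, frames=[1,2]
Step 2: ref 3 -> FAULT, evict 2, frames=[1,3]
Step 3: ref 6 -> FAULT, evict 1, frames=[6,3]
Step 4: ref 3 -> HIT, frames=[6,3]
Step 5: ref 7 -> FAULT, evict 6, frames=[7,3]
At step 5: evicted page 6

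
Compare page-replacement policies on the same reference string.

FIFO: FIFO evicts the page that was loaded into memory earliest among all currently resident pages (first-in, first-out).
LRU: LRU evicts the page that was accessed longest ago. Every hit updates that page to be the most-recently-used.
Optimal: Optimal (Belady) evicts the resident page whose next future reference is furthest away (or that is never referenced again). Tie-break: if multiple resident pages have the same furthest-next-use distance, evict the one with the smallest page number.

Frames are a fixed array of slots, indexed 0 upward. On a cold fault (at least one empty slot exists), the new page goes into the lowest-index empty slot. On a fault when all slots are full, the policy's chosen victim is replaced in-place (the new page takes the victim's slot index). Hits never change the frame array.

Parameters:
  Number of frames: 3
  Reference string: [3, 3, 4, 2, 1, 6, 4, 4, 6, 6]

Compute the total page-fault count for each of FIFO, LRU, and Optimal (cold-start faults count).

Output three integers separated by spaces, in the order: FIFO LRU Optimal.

--- FIFO ---
  step 0: ref 3 -> FAULT, frames=[3,-,-] (faults so far: 1)
  step 1: ref 3 -> HIT, frames=[3,-,-] (faults so far: 1)
  step 2: ref 4 -> FAULT, frames=[3,4,-] (faults so far: 2)
  step 3: ref 2 -> FAULT, frames=[3,4,2] (faults so far: 3)
  step 4: ref 1 -> FAULT, evict 3, frames=[1,4,2] (faults so far: 4)
  step 5: ref 6 -> FAULT, evict 4, frames=[1,6,2] (faults so far: 5)
  step 6: ref 4 -> FAULT, evict 2, frames=[1,6,4] (faults so far: 6)
  step 7: ref 4 -> HIT, frames=[1,6,4] (faults so far: 6)
  step 8: ref 6 -> HIT, frames=[1,6,4] (faults so far: 6)
  step 9: ref 6 -> HIT, frames=[1,6,4] (faults so far: 6)
  FIFO total faults: 6
--- LRU ---
  step 0: ref 3 -> FAULT, frames=[3,-,-] (faults so far: 1)
  step 1: ref 3 -> HIT, frames=[3,-,-] (faults so far: 1)
  step 2: ref 4 -> FAULT, frames=[3,4,-] (faults so far: 2)
  step 3: ref 2 -> FAULT, frames=[3,4,2] (faults so far: 3)
  step 4: ref 1 -> FAULT, evict 3, frames=[1,4,2] (faults so far: 4)
  step 5: ref 6 -> FAULT, evict 4, frames=[1,6,2] (faults so far: 5)
  step 6: ref 4 -> FAULT, evict 2, frames=[1,6,4] (faults so far: 6)
  step 7: ref 4 -> HIT, frames=[1,6,4] (faults so far: 6)
  step 8: ref 6 -> HIT, frames=[1,6,4] (faults so far: 6)
  step 9: ref 6 -> HIT, frames=[1,6,4] (faults so far: 6)
  LRU total faults: 6
--- Optimal ---
  step 0: ref 3 -> FAULT, frames=[3,-,-] (faults so far: 1)
  step 1: ref 3 -> HIT, frames=[3,-,-] (faults so far: 1)
  step 2: ref 4 -> FAULT, frames=[3,4,-] (faults so far: 2)
  step 3: ref 2 -> FAULT, frames=[3,4,2] (faults so far: 3)
  step 4: ref 1 -> FAULT, evict 2, frames=[3,4,1] (faults so far: 4)
  step 5: ref 6 -> FAULT, evict 1, frames=[3,4,6] (faults so far: 5)
  step 6: ref 4 -> HIT, frames=[3,4,6] (faults so far: 5)
  step 7: ref 4 -> HIT, frames=[3,4,6] (faults so far: 5)
  step 8: ref 6 -> HIT, frames=[3,4,6] (faults so far: 5)
  step 9: ref 6 -> HIT, frames=[3,4,6] (faults so far: 5)
  Optimal total faults: 5

Answer: 6 6 5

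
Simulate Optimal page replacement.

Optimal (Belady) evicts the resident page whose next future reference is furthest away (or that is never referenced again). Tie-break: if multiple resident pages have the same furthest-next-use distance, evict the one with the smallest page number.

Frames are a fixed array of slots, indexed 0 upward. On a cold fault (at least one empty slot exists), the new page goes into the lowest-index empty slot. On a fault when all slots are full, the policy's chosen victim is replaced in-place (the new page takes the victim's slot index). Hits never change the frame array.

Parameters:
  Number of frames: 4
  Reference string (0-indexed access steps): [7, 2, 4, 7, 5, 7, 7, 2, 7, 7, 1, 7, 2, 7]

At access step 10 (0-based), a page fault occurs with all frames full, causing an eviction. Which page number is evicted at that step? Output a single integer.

Answer: 4

Derivation:
Step 0: ref 7 -> FAULT, frames=[7,-,-,-]
Step 1: ref 2 -> FAULT, frames=[7,2,-,-]
Step 2: ref 4 -> FAULT, frames=[7,2,4,-]
Step 3: ref 7 -> HIT, frames=[7,2,4,-]
Step 4: ref 5 -> FAULT, frames=[7,2,4,5]
Step 5: ref 7 -> HIT, frames=[7,2,4,5]
Step 6: ref 7 -> HIT, frames=[7,2,4,5]
Step 7: ref 2 -> HIT, frames=[7,2,4,5]
Step 8: ref 7 -> HIT, frames=[7,2,4,5]
Step 9: ref 7 -> HIT, frames=[7,2,4,5]
Step 10: ref 1 -> FAULT, evict 4, frames=[7,2,1,5]
At step 10: evicted page 4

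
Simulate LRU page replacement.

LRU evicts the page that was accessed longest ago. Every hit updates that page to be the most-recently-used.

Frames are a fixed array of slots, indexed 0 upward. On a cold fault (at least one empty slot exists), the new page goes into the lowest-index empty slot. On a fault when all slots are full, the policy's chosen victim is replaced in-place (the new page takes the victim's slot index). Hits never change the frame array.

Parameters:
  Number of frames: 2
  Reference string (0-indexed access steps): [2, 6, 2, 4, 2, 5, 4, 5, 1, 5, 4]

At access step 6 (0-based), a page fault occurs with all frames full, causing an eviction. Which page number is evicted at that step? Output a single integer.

Answer: 2

Derivation:
Step 0: ref 2 -> FAULT, frames=[2,-]
Step 1: ref 6 -> FAULT, frames=[2,6]
Step 2: ref 2 -> HIT, frames=[2,6]
Step 3: ref 4 -> FAULT, evict 6, frames=[2,4]
Step 4: ref 2 -> HIT, frames=[2,4]
Step 5: ref 5 -> FAULT, evict 4, frames=[2,5]
Step 6: ref 4 -> FAULT, evict 2, frames=[4,5]
At step 6: evicted page 2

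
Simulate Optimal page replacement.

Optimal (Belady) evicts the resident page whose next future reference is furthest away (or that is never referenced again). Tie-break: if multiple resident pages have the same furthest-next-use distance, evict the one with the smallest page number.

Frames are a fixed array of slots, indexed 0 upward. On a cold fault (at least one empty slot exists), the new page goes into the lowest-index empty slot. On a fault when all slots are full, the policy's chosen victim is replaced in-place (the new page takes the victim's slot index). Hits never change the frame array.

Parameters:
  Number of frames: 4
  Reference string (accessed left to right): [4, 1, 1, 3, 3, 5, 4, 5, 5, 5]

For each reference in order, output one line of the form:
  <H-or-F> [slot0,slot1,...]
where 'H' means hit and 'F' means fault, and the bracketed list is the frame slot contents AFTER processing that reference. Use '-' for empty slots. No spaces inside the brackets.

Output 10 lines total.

F [4,-,-,-]
F [4,1,-,-]
H [4,1,-,-]
F [4,1,3,-]
H [4,1,3,-]
F [4,1,3,5]
H [4,1,3,5]
H [4,1,3,5]
H [4,1,3,5]
H [4,1,3,5]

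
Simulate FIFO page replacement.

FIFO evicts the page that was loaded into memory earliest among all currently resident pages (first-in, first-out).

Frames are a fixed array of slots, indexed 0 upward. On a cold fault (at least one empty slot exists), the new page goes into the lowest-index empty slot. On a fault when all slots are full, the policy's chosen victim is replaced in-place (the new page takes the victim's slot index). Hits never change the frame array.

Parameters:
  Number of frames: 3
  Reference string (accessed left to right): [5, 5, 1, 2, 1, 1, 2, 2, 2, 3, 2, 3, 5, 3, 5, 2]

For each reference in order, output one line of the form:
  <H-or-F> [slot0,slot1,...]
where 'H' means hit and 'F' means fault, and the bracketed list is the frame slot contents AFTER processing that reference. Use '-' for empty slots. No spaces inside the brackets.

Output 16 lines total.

F [5,-,-]
H [5,-,-]
F [5,1,-]
F [5,1,2]
H [5,1,2]
H [5,1,2]
H [5,1,2]
H [5,1,2]
H [5,1,2]
F [3,1,2]
H [3,1,2]
H [3,1,2]
F [3,5,2]
H [3,5,2]
H [3,5,2]
H [3,5,2]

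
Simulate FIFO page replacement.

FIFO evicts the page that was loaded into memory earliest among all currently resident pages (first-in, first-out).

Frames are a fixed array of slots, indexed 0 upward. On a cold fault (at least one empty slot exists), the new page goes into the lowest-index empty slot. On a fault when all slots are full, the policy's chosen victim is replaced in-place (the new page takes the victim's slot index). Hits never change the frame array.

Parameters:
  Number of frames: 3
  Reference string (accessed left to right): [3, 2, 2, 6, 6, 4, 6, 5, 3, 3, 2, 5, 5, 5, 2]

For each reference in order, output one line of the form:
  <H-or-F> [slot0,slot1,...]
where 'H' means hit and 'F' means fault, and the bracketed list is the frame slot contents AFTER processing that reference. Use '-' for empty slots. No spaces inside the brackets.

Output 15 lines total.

F [3,-,-]
F [3,2,-]
H [3,2,-]
F [3,2,6]
H [3,2,6]
F [4,2,6]
H [4,2,6]
F [4,5,6]
F [4,5,3]
H [4,5,3]
F [2,5,3]
H [2,5,3]
H [2,5,3]
H [2,5,3]
H [2,5,3]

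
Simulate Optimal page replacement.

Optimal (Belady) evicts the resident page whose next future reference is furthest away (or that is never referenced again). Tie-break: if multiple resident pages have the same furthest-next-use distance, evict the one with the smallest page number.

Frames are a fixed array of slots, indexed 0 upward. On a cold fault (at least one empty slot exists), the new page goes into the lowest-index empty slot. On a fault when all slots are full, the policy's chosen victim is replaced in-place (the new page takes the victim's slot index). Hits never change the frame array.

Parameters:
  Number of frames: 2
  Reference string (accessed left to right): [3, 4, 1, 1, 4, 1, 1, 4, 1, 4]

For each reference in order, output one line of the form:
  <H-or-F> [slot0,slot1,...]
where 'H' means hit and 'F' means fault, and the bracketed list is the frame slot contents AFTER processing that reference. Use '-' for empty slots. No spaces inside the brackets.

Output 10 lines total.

F [3,-]
F [3,4]
F [1,4]
H [1,4]
H [1,4]
H [1,4]
H [1,4]
H [1,4]
H [1,4]
H [1,4]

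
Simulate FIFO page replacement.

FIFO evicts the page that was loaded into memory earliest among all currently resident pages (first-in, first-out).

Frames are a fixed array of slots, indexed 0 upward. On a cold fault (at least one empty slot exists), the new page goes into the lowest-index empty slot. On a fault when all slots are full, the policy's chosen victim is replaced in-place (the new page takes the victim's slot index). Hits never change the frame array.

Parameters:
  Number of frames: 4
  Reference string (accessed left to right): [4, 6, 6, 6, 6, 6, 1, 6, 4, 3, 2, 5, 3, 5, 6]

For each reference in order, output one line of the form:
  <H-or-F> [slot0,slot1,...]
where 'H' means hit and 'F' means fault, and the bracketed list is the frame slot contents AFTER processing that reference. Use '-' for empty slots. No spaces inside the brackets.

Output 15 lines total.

F [4,-,-,-]
F [4,6,-,-]
H [4,6,-,-]
H [4,6,-,-]
H [4,6,-,-]
H [4,6,-,-]
F [4,6,1,-]
H [4,6,1,-]
H [4,6,1,-]
F [4,6,1,3]
F [2,6,1,3]
F [2,5,1,3]
H [2,5,1,3]
H [2,5,1,3]
F [2,5,6,3]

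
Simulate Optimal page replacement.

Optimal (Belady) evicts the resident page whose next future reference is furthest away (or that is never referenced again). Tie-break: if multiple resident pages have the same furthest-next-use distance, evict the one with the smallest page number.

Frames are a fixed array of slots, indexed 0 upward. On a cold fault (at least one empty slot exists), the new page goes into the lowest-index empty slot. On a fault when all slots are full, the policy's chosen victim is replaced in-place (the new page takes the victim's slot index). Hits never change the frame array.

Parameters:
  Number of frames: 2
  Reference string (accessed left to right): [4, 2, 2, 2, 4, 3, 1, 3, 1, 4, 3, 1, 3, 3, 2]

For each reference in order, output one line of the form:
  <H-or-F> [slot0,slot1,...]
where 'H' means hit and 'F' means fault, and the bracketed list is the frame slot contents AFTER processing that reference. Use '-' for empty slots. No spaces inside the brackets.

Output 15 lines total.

F [4,-]
F [4,2]
H [4,2]
H [4,2]
H [4,2]
F [4,3]
F [1,3]
H [1,3]
H [1,3]
F [4,3]
H [4,3]
F [1,3]
H [1,3]
H [1,3]
F [2,3]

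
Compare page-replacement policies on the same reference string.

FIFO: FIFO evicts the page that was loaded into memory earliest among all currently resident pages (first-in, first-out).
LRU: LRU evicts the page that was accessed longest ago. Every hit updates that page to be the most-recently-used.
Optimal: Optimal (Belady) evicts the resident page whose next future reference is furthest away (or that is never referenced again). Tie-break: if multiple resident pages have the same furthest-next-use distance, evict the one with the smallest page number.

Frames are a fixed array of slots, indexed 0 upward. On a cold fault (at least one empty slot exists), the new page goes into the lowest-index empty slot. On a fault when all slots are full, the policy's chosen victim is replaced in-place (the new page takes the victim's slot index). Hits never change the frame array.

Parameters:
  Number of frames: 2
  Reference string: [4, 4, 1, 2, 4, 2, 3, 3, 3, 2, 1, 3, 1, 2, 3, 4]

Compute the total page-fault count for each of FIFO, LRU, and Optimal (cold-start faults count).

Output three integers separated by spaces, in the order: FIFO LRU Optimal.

--- FIFO ---
  step 0: ref 4 -> FAULT, frames=[4,-] (faults so far: 1)
  step 1: ref 4 -> HIT, frames=[4,-] (faults so far: 1)
  step 2: ref 1 -> FAULT, frames=[4,1] (faults so far: 2)
  step 3: ref 2 -> FAULT, evict 4, frames=[2,1] (faults so far: 3)
  step 4: ref 4 -> FAULT, evict 1, frames=[2,4] (faults so far: 4)
  step 5: ref 2 -> HIT, frames=[2,4] (faults so far: 4)
  step 6: ref 3 -> FAULT, evict 2, frames=[3,4] (faults so far: 5)
  step 7: ref 3 -> HIT, frames=[3,4] (faults so far: 5)
  step 8: ref 3 -> HIT, frames=[3,4] (faults so far: 5)
  step 9: ref 2 -> FAULT, evict 4, frames=[3,2] (faults so far: 6)
  step 10: ref 1 -> FAULT, evict 3, frames=[1,2] (faults so far: 7)
  step 11: ref 3 -> FAULT, evict 2, frames=[1,3] (faults so far: 8)
  step 12: ref 1 -> HIT, frames=[1,3] (faults so far: 8)
  step 13: ref 2 -> FAULT, evict 1, frames=[2,3] (faults so far: 9)
  step 14: ref 3 -> HIT, frames=[2,3] (faults so far: 9)
  step 15: ref 4 -> FAULT, evict 3, frames=[2,4] (faults so far: 10)
  FIFO total faults: 10
--- LRU ---
  step 0: ref 4 -> FAULT, frames=[4,-] (faults so far: 1)
  step 1: ref 4 -> HIT, frames=[4,-] (faults so far: 1)
  step 2: ref 1 -> FAULT, frames=[4,1] (faults so far: 2)
  step 3: ref 2 -> FAULT, evict 4, frames=[2,1] (faults so far: 3)
  step 4: ref 4 -> FAULT, evict 1, frames=[2,4] (faults so far: 4)
  step 5: ref 2 -> HIT, frames=[2,4] (faults so far: 4)
  step 6: ref 3 -> FAULT, evict 4, frames=[2,3] (faults so far: 5)
  step 7: ref 3 -> HIT, frames=[2,3] (faults so far: 5)
  step 8: ref 3 -> HIT, frames=[2,3] (faults so far: 5)
  step 9: ref 2 -> HIT, frames=[2,3] (faults so far: 5)
  step 10: ref 1 -> FAULT, evict 3, frames=[2,1] (faults so far: 6)
  step 11: ref 3 -> FAULT, evict 2, frames=[3,1] (faults so far: 7)
  step 12: ref 1 -> HIT, frames=[3,1] (faults so far: 7)
  step 13: ref 2 -> FAULT, evict 3, frames=[2,1] (faults so far: 8)
  step 14: ref 3 -> FAULT, evict 1, frames=[2,3] (faults so far: 9)
  step 15: ref 4 -> FAULT, evict 2, frames=[4,3] (faults so far: 10)
  LRU total faults: 10
--- Optimal ---
  step 0: ref 4 -> FAULT, frames=[4,-] (faults so far: 1)
  step 1: ref 4 -> HIT, frames=[4,-] (faults so far: 1)
  step 2: ref 1 -> FAULT, frames=[4,1] (faults so far: 2)
  step 3: ref 2 -> FAULT, evict 1, frames=[4,2] (faults so far: 3)
  step 4: ref 4 -> HIT, frames=[4,2] (faults so far: 3)
  step 5: ref 2 -> HIT, frames=[4,2] (faults so far: 3)
  step 6: ref 3 -> FAULT, evict 4, frames=[3,2] (faults so far: 4)
  step 7: ref 3 -> HIT, frames=[3,2] (faults so far: 4)
  step 8: ref 3 -> HIT, frames=[3,2] (faults so far: 4)
  step 9: ref 2 -> HIT, frames=[3,2] (faults so far: 4)
  step 10: ref 1 -> FAULT, evict 2, frames=[3,1] (faults so far: 5)
  step 11: ref 3 -> HIT, frames=[3,1] (faults so far: 5)
  step 12: ref 1 -> HIT, frames=[3,1] (faults so far: 5)
  step 13: ref 2 -> FAULT, evict 1, frames=[3,2] (faults so far: 6)
  step 14: ref 3 -> HIT, frames=[3,2] (faults so far: 6)
  step 15: ref 4 -> FAULT, evict 2, frames=[3,4] (faults so far: 7)
  Optimal total faults: 7

Answer: 10 10 7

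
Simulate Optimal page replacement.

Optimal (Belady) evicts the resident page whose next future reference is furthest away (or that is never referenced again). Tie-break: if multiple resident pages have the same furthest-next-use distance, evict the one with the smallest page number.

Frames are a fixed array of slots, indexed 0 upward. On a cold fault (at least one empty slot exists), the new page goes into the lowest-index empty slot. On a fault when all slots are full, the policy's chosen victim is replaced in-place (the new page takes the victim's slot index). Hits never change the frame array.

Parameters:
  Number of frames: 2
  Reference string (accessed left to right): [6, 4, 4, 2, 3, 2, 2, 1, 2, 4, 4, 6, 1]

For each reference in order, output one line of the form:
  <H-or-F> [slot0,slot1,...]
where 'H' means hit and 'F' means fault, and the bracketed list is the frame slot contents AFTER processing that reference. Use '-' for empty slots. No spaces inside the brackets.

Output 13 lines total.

F [6,-]
F [6,4]
H [6,4]
F [2,4]
F [2,3]
H [2,3]
H [2,3]
F [2,1]
H [2,1]
F [4,1]
H [4,1]
F [6,1]
H [6,1]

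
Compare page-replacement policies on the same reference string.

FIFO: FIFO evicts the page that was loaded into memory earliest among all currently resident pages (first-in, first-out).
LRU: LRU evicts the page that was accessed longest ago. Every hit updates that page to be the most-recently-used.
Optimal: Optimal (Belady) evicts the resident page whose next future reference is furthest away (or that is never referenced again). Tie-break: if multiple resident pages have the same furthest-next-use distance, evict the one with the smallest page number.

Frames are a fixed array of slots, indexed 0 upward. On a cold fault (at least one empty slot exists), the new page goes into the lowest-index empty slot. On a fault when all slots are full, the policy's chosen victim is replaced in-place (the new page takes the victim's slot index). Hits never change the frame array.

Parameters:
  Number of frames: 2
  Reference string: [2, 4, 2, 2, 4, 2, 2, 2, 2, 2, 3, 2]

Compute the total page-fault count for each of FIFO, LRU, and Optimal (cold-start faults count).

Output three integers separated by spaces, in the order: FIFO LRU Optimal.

--- FIFO ---
  step 0: ref 2 -> FAULT, frames=[2,-] (faults so far: 1)
  step 1: ref 4 -> FAULT, frames=[2,4] (faults so far: 2)
  step 2: ref 2 -> HIT, frames=[2,4] (faults so far: 2)
  step 3: ref 2 -> HIT, frames=[2,4] (faults so far: 2)
  step 4: ref 4 -> HIT, frames=[2,4] (faults so far: 2)
  step 5: ref 2 -> HIT, frames=[2,4] (faults so far: 2)
  step 6: ref 2 -> HIT, frames=[2,4] (faults so far: 2)
  step 7: ref 2 -> HIT, frames=[2,4] (faults so far: 2)
  step 8: ref 2 -> HIT, frames=[2,4] (faults so far: 2)
  step 9: ref 2 -> HIT, frames=[2,4] (faults so far: 2)
  step 10: ref 3 -> FAULT, evict 2, frames=[3,4] (faults so far: 3)
  step 11: ref 2 -> FAULT, evict 4, frames=[3,2] (faults so far: 4)
  FIFO total faults: 4
--- LRU ---
  step 0: ref 2 -> FAULT, frames=[2,-] (faults so far: 1)
  step 1: ref 4 -> FAULT, frames=[2,4] (faults so far: 2)
  step 2: ref 2 -> HIT, frames=[2,4] (faults so far: 2)
  step 3: ref 2 -> HIT, frames=[2,4] (faults so far: 2)
  step 4: ref 4 -> HIT, frames=[2,4] (faults so far: 2)
  step 5: ref 2 -> HIT, frames=[2,4] (faults so far: 2)
  step 6: ref 2 -> HIT, frames=[2,4] (faults so far: 2)
  step 7: ref 2 -> HIT, frames=[2,4] (faults so far: 2)
  step 8: ref 2 -> HIT, frames=[2,4] (faults so far: 2)
  step 9: ref 2 -> HIT, frames=[2,4] (faults so far: 2)
  step 10: ref 3 -> FAULT, evict 4, frames=[2,3] (faults so far: 3)
  step 11: ref 2 -> HIT, frames=[2,3] (faults so far: 3)
  LRU total faults: 3
--- Optimal ---
  step 0: ref 2 -> FAULT, frames=[2,-] (faults so far: 1)
  step 1: ref 4 -> FAULT, frames=[2,4] (faults so far: 2)
  step 2: ref 2 -> HIT, frames=[2,4] (faults so far: 2)
  step 3: ref 2 -> HIT, frames=[2,4] (faults so far: 2)
  step 4: ref 4 -> HIT, frames=[2,4] (faults so far: 2)
  step 5: ref 2 -> HIT, frames=[2,4] (faults so far: 2)
  step 6: ref 2 -> HIT, frames=[2,4] (faults so far: 2)
  step 7: ref 2 -> HIT, frames=[2,4] (faults so far: 2)
  step 8: ref 2 -> HIT, frames=[2,4] (faults so far: 2)
  step 9: ref 2 -> HIT, frames=[2,4] (faults so far: 2)
  step 10: ref 3 -> FAULT, evict 4, frames=[2,3] (faults so far: 3)
  step 11: ref 2 -> HIT, frames=[2,3] (faults so far: 3)
  Optimal total faults: 3

Answer: 4 3 3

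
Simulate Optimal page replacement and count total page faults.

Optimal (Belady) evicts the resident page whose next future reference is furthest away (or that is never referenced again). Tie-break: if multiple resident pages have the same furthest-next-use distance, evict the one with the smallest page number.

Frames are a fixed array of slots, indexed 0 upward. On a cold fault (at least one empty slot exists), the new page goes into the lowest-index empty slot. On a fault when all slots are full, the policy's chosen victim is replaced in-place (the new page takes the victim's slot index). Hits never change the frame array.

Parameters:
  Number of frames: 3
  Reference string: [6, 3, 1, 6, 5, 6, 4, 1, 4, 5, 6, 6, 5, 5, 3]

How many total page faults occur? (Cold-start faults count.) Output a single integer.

Step 0: ref 6 → FAULT, frames=[6,-,-]
Step 1: ref 3 → FAULT, frames=[6,3,-]
Step 2: ref 1 → FAULT, frames=[6,3,1]
Step 3: ref 6 → HIT, frames=[6,3,1]
Step 4: ref 5 → FAULT (evict 3), frames=[6,5,1]
Step 5: ref 6 → HIT, frames=[6,5,1]
Step 6: ref 4 → FAULT (evict 6), frames=[4,5,1]
Step 7: ref 1 → HIT, frames=[4,5,1]
Step 8: ref 4 → HIT, frames=[4,5,1]
Step 9: ref 5 → HIT, frames=[4,5,1]
Step 10: ref 6 → FAULT (evict 1), frames=[4,5,6]
Step 11: ref 6 → HIT, frames=[4,5,6]
Step 12: ref 5 → HIT, frames=[4,5,6]
Step 13: ref 5 → HIT, frames=[4,5,6]
Step 14: ref 3 → FAULT (evict 4), frames=[3,5,6]
Total faults: 7

Answer: 7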